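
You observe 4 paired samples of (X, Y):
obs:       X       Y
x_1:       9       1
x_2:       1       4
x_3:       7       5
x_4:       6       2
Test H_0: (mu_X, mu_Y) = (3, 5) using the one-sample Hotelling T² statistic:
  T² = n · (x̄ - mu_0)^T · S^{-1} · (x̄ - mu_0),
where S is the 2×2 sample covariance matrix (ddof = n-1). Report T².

Step 1 — sample mean vector:
  mean(X) = (9 + 1 + 7 + 6) / 4 = 23/4 = 5.75
  mean(Y) = (1 + 4 + 5 + 2) / 4 = 12/4 = 3
  x̄ = (5.75, 3),  deviation x̄ - mu_0 = (5.75, 3) - (3, 5) = (2.75, -2).

Step 2 — sample covariance matrix, S[i,j] = (1/(n-1)) · Σ_k (x_{k,i} - mean_i) · (x_{k,j} - mean_j), divisor n-1 = 3:
  S[X,X] = ((3.25)·(3.25) + (-4.75)·(-4.75) + (1.25)·(1.25) + (0.25)·(0.25)) / 3 = 34.75/3 = 11.5833
  S[X,Y] = ((3.25)·(-2) + (-4.75)·(1) + (1.25)·(2) + (0.25)·(-1)) / 3 = -9/3 = -3
  S[Y,Y] = ((-2)·(-2) + (1)·(1) + (2)·(2) + (-1)·(-1)) / 3 = 10/3 = 3.3333
  S = [[11.5833, -3],
 [-3, 3.3333]].

Step 3 — invert S. det(S) = 11.5833·3.3333 - (-3)² = 29.6111.
  S^{-1} = (1/det) · [[d, -b], [-b, a]] = [[0.1126, 0.1013],
 [0.1013, 0.3912]].

Step 4 — quadratic form (x̄ - mu_0)^T · S^{-1} · (x̄ - mu_0):
  S^{-1} · (x̄ - mu_0) = (0.1069, -0.5038),
  (x̄ - mu_0)^T · [...] = (2.75)·(0.1069) + (-2)·(-0.5038) = 1.3016.

Step 5 — scale by n: T² = 4 · 1.3016 = 5.2064.

T² ≈ 5.2064


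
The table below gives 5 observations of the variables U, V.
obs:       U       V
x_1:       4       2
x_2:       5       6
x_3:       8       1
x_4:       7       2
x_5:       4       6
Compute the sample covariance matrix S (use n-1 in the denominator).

Step 1 — column means:
  mean(U) = (4 + 5 + 8 + 7 + 4) / 5 = 28/5 = 5.6
  mean(V) = (2 + 6 + 1 + 2 + 6) / 5 = 17/5 = 3.4

Step 2 — sample covariance S[i,j] = (1/(n-1)) · Σ_k (x_{k,i} - mean_i) · (x_{k,j} - mean_j), with n-1 = 4.
  S[U,U] = ((-1.6)·(-1.6) + (-0.6)·(-0.6) + (2.4)·(2.4) + (1.4)·(1.4) + (-1.6)·(-1.6)) / 4 = 13.2/4 = 3.3
  S[U,V] = ((-1.6)·(-1.4) + (-0.6)·(2.6) + (2.4)·(-2.4) + (1.4)·(-1.4) + (-1.6)·(2.6)) / 4 = -11.2/4 = -2.8
  S[V,V] = ((-1.4)·(-1.4) + (2.6)·(2.6) + (-2.4)·(-2.4) + (-1.4)·(-1.4) + (2.6)·(2.6)) / 4 = 23.2/4 = 5.8

S is symmetric (S[j,i] = S[i,j]). Assembling:

S = [[3.3, -2.8],
 [-2.8, 5.8]]


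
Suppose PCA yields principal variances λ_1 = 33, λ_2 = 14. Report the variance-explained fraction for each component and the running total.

Step 1 — total variance = trace(Sigma) = Σ λ_i = 33 + 14 = 47.

Step 2 — fraction explained by component i = λ_i / Σ λ:
  PC1: 33/47 = 0.7021
  PC2: 14/47 = 0.2979

Step 3 — cumulative fraction after k components = (λ_1 + ... + λ_k) / Σ λ:
  k = 1: 33/47 = 0.7021
  k = 2: (33 + 14)/47 = 47/47 = 1

Summary (fraction, with percent):

explained: PC1 0.7021 (70.21%), PC2 0.2979 (29.79%);  cumulative: 0.7021, 1


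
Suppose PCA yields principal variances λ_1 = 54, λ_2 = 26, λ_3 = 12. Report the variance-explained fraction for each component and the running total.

Step 1 — total variance = trace(Sigma) = Σ λ_i = 54 + 26 + 12 = 92.

Step 2 — fraction explained by component i = λ_i / Σ λ:
  PC1: 54/92 = 0.587
  PC2: 26/92 = 0.2826
  PC3: 12/92 = 0.1304

Step 3 — cumulative fraction after k components = (λ_1 + ... + λ_k) / Σ λ:
  k = 1: 54/92 = 0.587
  k = 2: (54 + 26)/92 = 80/92 = 0.8696
  k = 3: (54 + 26 + 12)/92 = 92/92 = 1

Summary (fraction, with percent):

explained: PC1 0.587 (58.7%), PC2 0.2826 (28.26%), PC3 0.1304 (13.04%);  cumulative: 0.587, 0.8696, 1


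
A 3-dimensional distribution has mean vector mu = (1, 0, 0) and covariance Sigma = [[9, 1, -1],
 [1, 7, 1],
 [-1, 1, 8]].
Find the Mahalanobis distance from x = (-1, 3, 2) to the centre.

Step 1 — centre the observation: (x - mu) = (-2, 3, 2).

Step 2 — invert Sigma (cofactor / det for 3×3, or solve directly):
  Sigma^{-1} = [[0.1151, -0.0188, 0.0167],
 [-0.0188, 0.1485, -0.0209],
 [0.0167, -0.0209, 0.1297]].

Step 3 — form the quadratic (x - mu)^T · Sigma^{-1} · (x - mu):
  Sigma^{-1} · (x - mu) = (-0.2531, 0.4414, 0.1632).
  (x - mu)^T · [Sigma^{-1} · (x - mu)] = (-2)·(-0.2531) + (3)·(0.4414) + (2)·(0.1632) = 2.1569.

Step 4 — take square root: d = √(2.1569) ≈ 1.4686.

d(x, mu) = √(2.1569) ≈ 1.4686


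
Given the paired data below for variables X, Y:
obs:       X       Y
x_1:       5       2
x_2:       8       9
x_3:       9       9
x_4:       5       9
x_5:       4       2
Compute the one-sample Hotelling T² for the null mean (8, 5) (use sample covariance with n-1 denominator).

Step 1 — sample mean vector:
  mean(X) = (5 + 8 + 9 + 5 + 4) / 5 = 31/5 = 6.2
  mean(Y) = (2 + 9 + 9 + 9 + 2) / 5 = 31/5 = 6.2
  x̄ = (6.2, 6.2),  deviation x̄ - mu_0 = (6.2, 6.2) - (8, 5) = (-1.8, 1.2).

Step 2 — sample covariance matrix, S[i,j] = (1/(n-1)) · Σ_k (x_{k,i} - mean_i) · (x_{k,j} - mean_j), divisor n-1 = 4:
  S[X,X] = ((-1.2)·(-1.2) + (1.8)·(1.8) + (2.8)·(2.8) + (-1.2)·(-1.2) + (-2.2)·(-2.2)) / 4 = 18.8/4 = 4.7
  S[X,Y] = ((-1.2)·(-4.2) + (1.8)·(2.8) + (2.8)·(2.8) + (-1.2)·(2.8) + (-2.2)·(-4.2)) / 4 = 23.8/4 = 5.95
  S[Y,Y] = ((-4.2)·(-4.2) + (2.8)·(2.8) + (2.8)·(2.8) + (2.8)·(2.8) + (-4.2)·(-4.2)) / 4 = 58.8/4 = 14.7
  S = [[4.7, 5.95],
 [5.95, 14.7]].

Step 3 — invert S. det(S) = 4.7·14.7 - (5.95)² = 33.6875.
  S^{-1} = (1/det) · [[d, -b], [-b, a]] = [[0.4364, -0.1766],
 [-0.1766, 0.1395]].

Step 4 — quadratic form (x̄ - mu_0)^T · S^{-1} · (x̄ - mu_0):
  S^{-1} · (x̄ - mu_0) = (-0.9974, 0.4853),
  (x̄ - mu_0)^T · [...] = (-1.8)·(-0.9974) + (1.2)·(0.4853) = 2.3777.

Step 5 — scale by n: T² = 5 · 2.3777 = 11.8887.

T² ≈ 11.8887


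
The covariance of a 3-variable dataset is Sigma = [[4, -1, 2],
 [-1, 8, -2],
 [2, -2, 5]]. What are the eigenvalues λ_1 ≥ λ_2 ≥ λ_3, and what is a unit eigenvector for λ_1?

Step 1 — characteristic polynomial p(λ) = det(λI - Sigma) = λ³ - tr·λ² + c_1·λ - det, where tr = trace, c_1 = sum of the principal 2×2 minors, det = det(Sigma):
  tr = 4 + 8 + 5 = 17,
  c_1 = (4·8 - (-1)²) + (4·5 - (2)²) + (8·5 - (-2)²) = 31 + 16 + 36 = 83,
  det = 4·(8·5 - (-2)²) - (-1)·((-1)·5 - (-2)·(2)) + (2)·((-1)·(-2) - 8·(2)) = 4·(36) - (-1)·(-1) + (2)·(-14) = 115.
  So p(λ) = λ³ - 17λ² + 83λ - 115.
Step 2 — look for an integer root (rational root theorem: any rational root is an integer divisor of 115). Testing λ = 5:
  p(5) = 125 - 425 + 415 - 115 = 0  ✓
  Dividing out (λ - 5): p(λ) = (λ - 5)(λ² - 12λ + 23).
Step 3 — remaining eigenvalues from the quadratic λ² - 12λ + 23 = 0:
  Δ = 12² - 4·23 = 144 - 92 = 52,  λ = (12 ± √52)/2 = (12 ± 7.2111)/2 ≈ 9.6056 or 2.3944.
  Sorted: λ_1 = 9.6056,  λ_2 = 5,  λ_3 = 2.3944  (check: sum = 17 = tr ✓).

Step 4 — unit eigenvector for λ_1 ≈ 9.6056: v spans the null space of (Sigma - λ_1 I), whose rows are
  r_1 = (-5.6056, -1, 2),  r_2 = (-1, -1.6056, -2),  r_3 = (2, -2, -4.6056).
  v is orthogonal to every row, so take v ∝ r_1 × r_2 = ((-1)·(-2) - (2)·(-1.6056), (2)·(-1) - (-5.6056)·(-2), (-5.6056)·(-1.6056) - (-1)·(-1)) ≈ (5.2111, -13.2111, 8).
  Let u = (5.2111, -13.2111, 8).
  ||u|| = √((5.2111)² + (-13.2111)² + (8)²) = √(265.6888) ≈ 16.3,  v_1 = u/||u|| ≈ (0.3197, -0.8105, 0.4908) (||v_1|| = 1).

λ_1 = 9.6056,  λ_2 = 5,  λ_3 = 2.3944;  v_1 ≈ (0.3197, -0.8105, 0.4908)


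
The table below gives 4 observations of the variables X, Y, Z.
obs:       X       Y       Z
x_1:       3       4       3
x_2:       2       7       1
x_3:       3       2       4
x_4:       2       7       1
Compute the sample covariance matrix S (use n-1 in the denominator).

Step 1 — column means:
  mean(X) = (3 + 2 + 3 + 2) / 4 = 10/4 = 2.5
  mean(Y) = (4 + 7 + 2 + 7) / 4 = 20/4 = 5
  mean(Z) = (3 + 1 + 4 + 1) / 4 = 9/4 = 2.25

Step 2 — sample covariance S[i,j] = (1/(n-1)) · Σ_k (x_{k,i} - mean_i) · (x_{k,j} - mean_j), with n-1 = 3.
  S[X,X] = ((0.5)·(0.5) + (-0.5)·(-0.5) + (0.5)·(0.5) + (-0.5)·(-0.5)) / 3 = 1/3 = 0.3333
  S[X,Y] = ((0.5)·(-1) + (-0.5)·(2) + (0.5)·(-3) + (-0.5)·(2)) / 3 = -4/3 = -1.3333
  S[X,Z] = ((0.5)·(0.75) + (-0.5)·(-1.25) + (0.5)·(1.75) + (-0.5)·(-1.25)) / 3 = 2.5/3 = 0.8333
  S[Y,Y] = ((-1)·(-1) + (2)·(2) + (-3)·(-3) + (2)·(2)) / 3 = 18/3 = 6
  S[Y,Z] = ((-1)·(0.75) + (2)·(-1.25) + (-3)·(1.75) + (2)·(-1.25)) / 3 = -11/3 = -3.6667
  S[Z,Z] = ((0.75)·(0.75) + (-1.25)·(-1.25) + (1.75)·(1.75) + (-1.25)·(-1.25)) / 3 = 6.75/3 = 2.25

S is symmetric (S[j,i] = S[i,j]). Assembling:

S = [[0.3333, -1.3333, 0.8333],
 [-1.3333, 6, -3.6667],
 [0.8333, -3.6667, 2.25]]


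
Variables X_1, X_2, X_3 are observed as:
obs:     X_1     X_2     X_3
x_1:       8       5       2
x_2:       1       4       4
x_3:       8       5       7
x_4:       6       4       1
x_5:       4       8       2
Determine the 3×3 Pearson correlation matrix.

Step 1 — column means:
  mean(X_1) = (8 + 1 + 8 + 6 + 4) / 5 = 27/5 = 5.4
  mean(X_2) = (5 + 4 + 5 + 4 + 8) / 5 = 26/5 = 5.2
  mean(X_3) = (2 + 4 + 7 + 1 + 2) / 5 = 16/5 = 3.2

Step 2 — sample variances and covariances s[i,j] = (1/(n-1)) · Σ_k (x_{k,i} - mean_i) · (x_{k,j} - mean_j), with n-1 = 4:
  s[X_1,X_1] = ((2.6)·(2.6) + (-4.4)·(-4.4) + (2.6)·(2.6) + (0.6)·(0.6) + (-1.4)·(-1.4)) / 4 = 35.2/4 = 8.8
  s[X_1,X_2] = ((2.6)·(-0.2) + (-4.4)·(-1.2) + (2.6)·(-0.2) + (0.6)·(-1.2) + (-1.4)·(2.8)) / 4 = -0.4/4 = -0.1
  s[X_1,X_3] = ((2.6)·(-1.2) + (-4.4)·(0.8) + (2.6)·(3.8) + (0.6)·(-2.2) + (-1.4)·(-1.2)) / 4 = 3.6/4 = 0.9
  s[X_2,X_2] = ((-0.2)·(-0.2) + (-1.2)·(-1.2) + (-0.2)·(-0.2) + (-1.2)·(-1.2) + (2.8)·(2.8)) / 4 = 10.8/4 = 2.7
  s[X_2,X_3] = ((-0.2)·(-1.2) + (-1.2)·(0.8) + (-0.2)·(3.8) + (-1.2)·(-2.2) + (2.8)·(-1.2)) / 4 = -2.2/4 = -0.55
  s[X_3,X_3] = ((-1.2)·(-1.2) + (0.8)·(0.8) + (3.8)·(3.8) + (-2.2)·(-2.2) + (-1.2)·(-1.2)) / 4 = 22.8/4 = 5.7
  Sample standard deviations s_i = √(s[i,i]):
  s(X_1) = √(8.8) = 2.9665
  s(X_2) = √(2.7) = 1.6432
  s(X_3) = √(5.7) = 2.3875

Step 3 — r_{ij} = s_{ij} / (s_i · s_j):
  r[X_1,X_1] = 1 (diagonal).
  r[X_1,X_2] = -0.1 / (2.9665 · 1.6432) = -0.1 / 4.8744 = -0.0205
  r[X_1,X_3] = 0.9 / (2.9665 · 2.3875) = 0.9 / 7.0824 = 0.1271
  r[X_2,X_2] = 1 (diagonal).
  r[X_2,X_3] = -0.55 / (1.6432 · 2.3875) = -0.55 / 3.923 = -0.1402
  r[X_3,X_3] = 1 (diagonal).

R is symmetric with unit diagonal. Assembling:

R = [[1, -0.0205, 0.1271],
 [-0.0205, 1, -0.1402],
 [0.1271, -0.1402, 1]]


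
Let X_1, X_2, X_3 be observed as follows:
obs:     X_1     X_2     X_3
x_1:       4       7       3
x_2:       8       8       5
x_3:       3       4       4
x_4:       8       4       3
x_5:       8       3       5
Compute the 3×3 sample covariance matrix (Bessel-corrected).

Step 1 — column means:
  mean(X_1) = (4 + 8 + 3 + 8 + 8) / 5 = 31/5 = 6.2
  mean(X_2) = (7 + 8 + 4 + 4 + 3) / 5 = 26/5 = 5.2
  mean(X_3) = (3 + 5 + 4 + 3 + 5) / 5 = 20/5 = 4

Step 2 — sample covariance S[i,j] = (1/(n-1)) · Σ_k (x_{k,i} - mean_i) · (x_{k,j} - mean_j), with n-1 = 4.
  S[X_1,X_1] = ((-2.2)·(-2.2) + (1.8)·(1.8) + (-3.2)·(-3.2) + (1.8)·(1.8) + (1.8)·(1.8)) / 4 = 24.8/4 = 6.2
  S[X_1,X_2] = ((-2.2)·(1.8) + (1.8)·(2.8) + (-3.2)·(-1.2) + (1.8)·(-1.2) + (1.8)·(-2.2)) / 4 = -1.2/4 = -0.3
  S[X_1,X_3] = ((-2.2)·(-1) + (1.8)·(1) + (-3.2)·(0) + (1.8)·(-1) + (1.8)·(1)) / 4 = 4/4 = 1
  S[X_2,X_2] = ((1.8)·(1.8) + (2.8)·(2.8) + (-1.2)·(-1.2) + (-1.2)·(-1.2) + (-2.2)·(-2.2)) / 4 = 18.8/4 = 4.7
  S[X_2,X_3] = ((1.8)·(-1) + (2.8)·(1) + (-1.2)·(0) + (-1.2)·(-1) + (-2.2)·(1)) / 4 = 0/4 = 0
  S[X_3,X_3] = ((-1)·(-1) + (1)·(1) + (0)·(0) + (-1)·(-1) + (1)·(1)) / 4 = 4/4 = 1

S is symmetric (S[j,i] = S[i,j]). Assembling:

S = [[6.2, -0.3, 1],
 [-0.3, 4.7, 0],
 [1, 0, 1]]


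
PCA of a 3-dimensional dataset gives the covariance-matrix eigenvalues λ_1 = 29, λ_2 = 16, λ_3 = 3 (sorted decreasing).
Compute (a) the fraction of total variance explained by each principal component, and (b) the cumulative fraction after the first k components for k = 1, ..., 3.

Step 1 — total variance = trace(Sigma) = Σ λ_i = 29 + 16 + 3 = 48.

Step 2 — fraction explained by component i = λ_i / Σ λ:
  PC1: 29/48 = 0.6042
  PC2: 16/48 = 0.3333
  PC3: 3/48 = 0.0625

Step 3 — cumulative fraction after k components = (λ_1 + ... + λ_k) / Σ λ:
  k = 1: 29/48 = 0.6042
  k = 2: (29 + 16)/48 = 45/48 = 0.9375
  k = 3: (29 + 16 + 3)/48 = 48/48 = 1

Summary (fraction, with percent):

explained: PC1 0.6042 (60.42%), PC2 0.3333 (33.33%), PC3 0.0625 (6.25%);  cumulative: 0.6042, 0.9375, 1


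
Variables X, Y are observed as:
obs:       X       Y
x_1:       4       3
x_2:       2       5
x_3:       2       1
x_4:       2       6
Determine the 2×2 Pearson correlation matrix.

Step 1 — column means:
  mean(X) = (4 + 2 + 2 + 2) / 4 = 10/4 = 2.5
  mean(Y) = (3 + 5 + 1 + 6) / 4 = 15/4 = 3.75

Step 2 — sample variances and covariances s[i,j] = (1/(n-1)) · Σ_k (x_{k,i} - mean_i) · (x_{k,j} - mean_j), with n-1 = 3:
  s[X,X] = ((1.5)·(1.5) + (-0.5)·(-0.5) + (-0.5)·(-0.5) + (-0.5)·(-0.5)) / 3 = 3/3 = 1
  s[X,Y] = ((1.5)·(-0.75) + (-0.5)·(1.25) + (-0.5)·(-2.75) + (-0.5)·(2.25)) / 3 = -1.5/3 = -0.5
  s[Y,Y] = ((-0.75)·(-0.75) + (1.25)·(1.25) + (-2.75)·(-2.75) + (2.25)·(2.25)) / 3 = 14.75/3 = 4.9167
  Sample standard deviations s_i = √(s[i,i]):
  s(X) = √(1) = 1
  s(Y) = √(4.9167) = 2.2174

Step 3 — r_{ij} = s_{ij} / (s_i · s_j):
  r[X,X] = 1 (diagonal).
  r[X,Y] = -0.5 / (1 · 2.2174) = -0.5 / 2.2174 = -0.2255
  r[Y,Y] = 1 (diagonal).

R is symmetric with unit diagonal. Assembling:

R = [[1, -0.2255],
 [-0.2255, 1]]


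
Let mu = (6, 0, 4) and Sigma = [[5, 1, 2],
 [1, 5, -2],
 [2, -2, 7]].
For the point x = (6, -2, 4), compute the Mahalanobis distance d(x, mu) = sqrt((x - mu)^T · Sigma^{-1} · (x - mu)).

Step 1 — centre the observation: (x - mu) = (0, -2, 0).

Step 2 — invert Sigma (cofactor / det for 3×3, or solve directly):
  Sigma^{-1} = [[0.2583, -0.0917, -0.1],
 [-0.0917, 0.2583, 0.1],
 [-0.1, 0.1, 0.2]].

Step 3 — form the quadratic (x - mu)^T · Sigma^{-1} · (x - mu):
  Sigma^{-1} · (x - mu) = (0.1833, -0.5167, -0.2).
  (x - mu)^T · [Sigma^{-1} · (x - mu)] = (0)·(0.1833) + (-2)·(-0.5167) + (0)·(-0.2) = 1.0333.

Step 4 — take square root: d = √(1.0333) ≈ 1.0165.

d(x, mu) = √(1.0333) ≈ 1.0165


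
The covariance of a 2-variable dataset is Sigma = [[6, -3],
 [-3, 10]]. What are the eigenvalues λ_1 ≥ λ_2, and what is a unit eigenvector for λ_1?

Step 1 — characteristic polynomial of 2×2 Sigma:
  det(Sigma - λI) = λ² - trace · λ + det = 0.
  trace = 6 + 10 = 16, det = 6·10 - (-3)² = 51.
Step 2 — discriminant:
  Δ = trace² - 4·det = 256 - 204 = 52.
Step 3 — eigenvalues:
  λ = (trace ± √Δ)/2 = (16 ± 7.2111)/2,
  λ_1 = 11.6056,  λ_2 = 4.3944.

Step 4 — unit eigenvector for λ_1: solve (Sigma - λ_1 I)v = 0. First row:
  (6 - 11.6056)·v_x + (-3)·v_y = 0, i.e. (-5.6056)·v_x + (-3)·v_y = 0,
  so v ∝ (b, λ_1 - a) = (-3, 5.6056); multiply by -1 so the first entry is positive: u = (3, -5.6056).
  ||u|| = √((3)² + (-5.6056)²) = √(40.4222) ≈ 6.3578,
  v_1 = u/||u|| ≈ (0.4719, -0.8817) (||v_1|| = 1).

λ_1 = 11.6056,  λ_2 = 4.3944;  v_1 ≈ (0.4719, -0.8817)


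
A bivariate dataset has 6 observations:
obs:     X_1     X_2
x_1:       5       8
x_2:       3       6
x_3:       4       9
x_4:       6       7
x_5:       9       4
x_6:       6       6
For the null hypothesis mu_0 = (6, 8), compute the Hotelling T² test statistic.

Step 1 — sample mean vector:
  mean(X_1) = (5 + 3 + 4 + 6 + 9 + 6) / 6 = 33/6 = 5.5
  mean(X_2) = (8 + 6 + 9 + 7 + 4 + 6) / 6 = 40/6 = 6.6667
  x̄ = (5.5, 6.6667),  deviation x̄ - mu_0 = (5.5, 6.6667) - (6, 8) = (-0.5, -1.3333).

Step 2 — sample covariance matrix, S[i,j] = (1/(n-1)) · Σ_k (x_{k,i} - mean_i) · (x_{k,j} - mean_j), divisor n-1 = 5:
  S[X_1,X_1] = ((-0.5)·(-0.5) + (-2.5)·(-2.5) + (-1.5)·(-1.5) + (0.5)·(0.5) + (3.5)·(3.5) + (0.5)·(0.5)) / 5 = 21.5/5 = 4.3
  S[X_1,X_2] = ((-0.5)·(1.3333) + (-2.5)·(-0.6667) + (-1.5)·(2.3333) + (0.5)·(0.3333) + (3.5)·(-2.6667) + (0.5)·(-0.6667)) / 5 = -12/5 = -2.4
  S[X_2,X_2] = ((1.3333)·(1.3333) + (-0.6667)·(-0.6667) + (2.3333)·(2.3333) + (0.3333)·(0.3333) + (-2.6667)·(-2.6667) + (-0.6667)·(-0.6667)) / 5 = 15.3333/5 = 3.0667
  S = [[4.3, -2.4],
 [-2.4, 3.0667]].

Step 3 — invert S. det(S) = 4.3·3.0667 - (-2.4)² = 7.4267.
  S^{-1} = (1/det) · [[d, -b], [-b, a]] = [[0.4129, 0.3232],
 [0.3232, 0.579]].

Step 4 — quadratic form (x̄ - mu_0)^T · S^{-1} · (x̄ - mu_0):
  S^{-1} · (x̄ - mu_0) = (-0.6373, -0.9336),
  (x̄ - mu_0)^T · [...] = (-0.5)·(-0.6373) + (-1.3333)·(-0.9336) = 1.5634.

Step 5 — scale by n: T² = 6 · 1.5634 = 9.3806.

T² ≈ 9.3806


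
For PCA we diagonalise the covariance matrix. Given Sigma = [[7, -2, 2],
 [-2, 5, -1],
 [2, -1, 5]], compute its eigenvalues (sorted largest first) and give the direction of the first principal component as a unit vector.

Step 1 — characteristic polynomial p(λ) = det(λI - Sigma) = λ³ - tr·λ² + c_1·λ - det, where tr = trace, c_1 = sum of the principal 2×2 minors, det = det(Sigma):
  tr = 7 + 5 + 5 = 17,
  c_1 = (7·5 - (-2)²) + (7·5 - (2)²) + (5·5 - (-1)²) = 31 + 31 + 24 = 86,
  det = 7·(5·5 - (-1)²) - (-2)·((-2)·5 - (-1)·(2)) + (2)·((-2)·(-1) - 5·(2)) = 7·(24) - (-2)·(-8) + (2)·(-8) = 136.
  So p(λ) = λ³ - 17λ² + 86λ - 136.
Step 2 — look for an integer root (rational root theorem: any rational root is an integer divisor of 136). Testing λ = 4:
  p(4) = 64 - 272 + 344 - 136 = 0  ✓
  Dividing out (λ - 4): p(λ) = (λ - 4)(λ² - 13λ + 34).
Step 3 — remaining eigenvalues from the quadratic λ² - 13λ + 34 = 0:
  Δ = 13² - 4·34 = 169 - 136 = 33,  λ = (13 ± √33)/2 = (13 ± 5.7446)/2 ≈ 9.3723 or 3.6277.
  Sorted: λ_1 = 9.3723,  λ_2 = 4,  λ_3 = 3.6277  (check: sum = 17 = tr ✓).

Step 4 — unit eigenvector for λ_1 ≈ 9.3723: v spans the null space of (Sigma - λ_1 I), whose rows are
  r_1 = (-2.3723, -2, 2),  r_2 = (-2, -4.3723, -1),  r_3 = (2, -1, -4.3723).
  v is orthogonal to every row, so take v ∝ r_1 × r_2 = ((-2)·(-1) - (2)·(-4.3723), (2)·(-2) - (-2.3723)·(-1), (-2.3723)·(-4.3723) - (-2)·(-2)) ≈ (10.7446, -6.3723, 6.3723).
  Let u = (10.7446, -6.3723, 6.3723).
  ||u|| = √((10.7446)² + (-6.3723)² + (6.3723)²) = √(196.6576) ≈ 14.0235,  v_1 = u/||u|| ≈ (0.7662, -0.4544, 0.4544) (||v_1|| = 1).

λ_1 = 9.3723,  λ_2 = 4,  λ_3 = 3.6277;  v_1 ≈ (0.7662, -0.4544, 0.4544)


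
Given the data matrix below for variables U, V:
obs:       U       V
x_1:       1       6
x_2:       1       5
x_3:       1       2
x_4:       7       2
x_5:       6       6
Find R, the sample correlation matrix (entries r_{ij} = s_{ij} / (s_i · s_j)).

Step 1 — column means:
  mean(U) = (1 + 1 + 1 + 7 + 6) / 5 = 16/5 = 3.2
  mean(V) = (6 + 5 + 2 + 2 + 6) / 5 = 21/5 = 4.2

Step 2 — sample variances and covariances s[i,j] = (1/(n-1)) · Σ_k (x_{k,i} - mean_i) · (x_{k,j} - mean_j), with n-1 = 4:
  s[U,U] = ((-2.2)·(-2.2) + (-2.2)·(-2.2) + (-2.2)·(-2.2) + (3.8)·(3.8) + (2.8)·(2.8)) / 4 = 36.8/4 = 9.2
  s[U,V] = ((-2.2)·(1.8) + (-2.2)·(0.8) + (-2.2)·(-2.2) + (3.8)·(-2.2) + (2.8)·(1.8)) / 4 = -4.2/4 = -1.05
  s[V,V] = ((1.8)·(1.8) + (0.8)·(0.8) + (-2.2)·(-2.2) + (-2.2)·(-2.2) + (1.8)·(1.8)) / 4 = 16.8/4 = 4.2
  Sample standard deviations s_i = √(s[i,i]):
  s(U) = √(9.2) = 3.0332
  s(V) = √(4.2) = 2.0494

Step 3 — r_{ij} = s_{ij} / (s_i · s_j):
  r[U,U] = 1 (diagonal).
  r[U,V] = -1.05 / (3.0332 · 2.0494) = -1.05 / 6.2161 = -0.1689
  r[V,V] = 1 (diagonal).

R is symmetric with unit diagonal. Assembling:

R = [[1, -0.1689],
 [-0.1689, 1]]


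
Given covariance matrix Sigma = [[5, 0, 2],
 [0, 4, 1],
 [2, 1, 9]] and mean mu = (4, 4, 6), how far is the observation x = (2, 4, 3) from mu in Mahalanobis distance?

Step 1 — centre the observation: (x - mu) = (-2, 0, -3).

Step 2 — invert Sigma (cofactor / det for 3×3, or solve directly):
  Sigma^{-1} = [[0.2201, 0.0126, -0.0503],
 [0.0126, 0.2579, -0.0314],
 [-0.0503, -0.0314, 0.1258]].

Step 3 — form the quadratic (x - mu)^T · Sigma^{-1} · (x - mu):
  Sigma^{-1} · (x - mu) = (-0.2893, 0.0692, -0.2767).
  (x - mu)^T · [Sigma^{-1} · (x - mu)] = (-2)·(-0.2893) + (0)·(0.0692) + (-3)·(-0.2767) = 1.4088.

Step 4 — take square root: d = √(1.4088) ≈ 1.1869.

d(x, mu) = √(1.4088) ≈ 1.1869


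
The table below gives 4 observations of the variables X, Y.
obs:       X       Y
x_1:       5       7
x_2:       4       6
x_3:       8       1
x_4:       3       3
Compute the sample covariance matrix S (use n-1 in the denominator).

Step 1 — column means:
  mean(X) = (5 + 4 + 8 + 3) / 4 = 20/4 = 5
  mean(Y) = (7 + 6 + 1 + 3) / 4 = 17/4 = 4.25

Step 2 — sample covariance S[i,j] = (1/(n-1)) · Σ_k (x_{k,i} - mean_i) · (x_{k,j} - mean_j), with n-1 = 3.
  S[X,X] = ((0)·(0) + (-1)·(-1) + (3)·(3) + (-2)·(-2)) / 3 = 14/3 = 4.6667
  S[X,Y] = ((0)·(2.75) + (-1)·(1.75) + (3)·(-3.25) + (-2)·(-1.25)) / 3 = -9/3 = -3
  S[Y,Y] = ((2.75)·(2.75) + (1.75)·(1.75) + (-3.25)·(-3.25) + (-1.25)·(-1.25)) / 3 = 22.75/3 = 7.5833

S is symmetric (S[j,i] = S[i,j]). Assembling:

S = [[4.6667, -3],
 [-3, 7.5833]]


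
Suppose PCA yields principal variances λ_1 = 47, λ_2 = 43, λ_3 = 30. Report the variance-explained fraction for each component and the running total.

Step 1 — total variance = trace(Sigma) = Σ λ_i = 47 + 43 + 30 = 120.

Step 2 — fraction explained by component i = λ_i / Σ λ:
  PC1: 47/120 = 0.3917
  PC2: 43/120 = 0.3583
  PC3: 30/120 = 0.25

Step 3 — cumulative fraction after k components = (λ_1 + ... + λ_k) / Σ λ:
  k = 1: 47/120 = 0.3917
  k = 2: (47 + 43)/120 = 90/120 = 0.75
  k = 3: (47 + 43 + 30)/120 = 120/120 = 1

Summary (fraction, with percent):

explained: PC1 0.3917 (39.17%), PC2 0.3583 (35.83%), PC3 0.25 (25%);  cumulative: 0.3917, 0.75, 1


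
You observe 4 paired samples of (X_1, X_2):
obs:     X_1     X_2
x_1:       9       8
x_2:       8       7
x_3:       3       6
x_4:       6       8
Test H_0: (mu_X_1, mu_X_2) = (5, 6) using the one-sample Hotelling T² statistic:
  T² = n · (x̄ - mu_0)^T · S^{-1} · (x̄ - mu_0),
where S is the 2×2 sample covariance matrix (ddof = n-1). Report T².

Step 1 — sample mean vector:
  mean(X_1) = (9 + 8 + 3 + 6) / 4 = 26/4 = 6.5
  mean(X_2) = (8 + 7 + 6 + 8) / 4 = 29/4 = 7.25
  x̄ = (6.5, 7.25),  deviation x̄ - mu_0 = (6.5, 7.25) - (5, 6) = (1.5, 1.25).

Step 2 — sample covariance matrix, S[i,j] = (1/(n-1)) · Σ_k (x_{k,i} - mean_i) · (x_{k,j} - mean_j), divisor n-1 = 3:
  S[X_1,X_1] = ((2.5)·(2.5) + (1.5)·(1.5) + (-3.5)·(-3.5) + (-0.5)·(-0.5)) / 3 = 21/3 = 7
  S[X_1,X_2] = ((2.5)·(0.75) + (1.5)·(-0.25) + (-3.5)·(-1.25) + (-0.5)·(0.75)) / 3 = 5.5/3 = 1.8333
  S[X_2,X_2] = ((0.75)·(0.75) + (-0.25)·(-0.25) + (-1.25)·(-1.25) + (0.75)·(0.75)) / 3 = 2.75/3 = 0.9167
  S = [[7, 1.8333],
 [1.8333, 0.9167]].

Step 3 — invert S. det(S) = 7·0.9167 - (1.8333)² = 3.0556.
  S^{-1} = (1/det) · [[d, -b], [-b, a]] = [[0.3, -0.6],
 [-0.6, 2.2909]].

Step 4 — quadratic form (x̄ - mu_0)^T · S^{-1} · (x̄ - mu_0):
  S^{-1} · (x̄ - mu_0) = (-0.3, 1.9636),
  (x̄ - mu_0)^T · [...] = (1.5)·(-0.3) + (1.25)·(1.9636) = 2.0045.

Step 5 — scale by n: T² = 4 · 2.0045 = 8.0182.

T² ≈ 8.0182


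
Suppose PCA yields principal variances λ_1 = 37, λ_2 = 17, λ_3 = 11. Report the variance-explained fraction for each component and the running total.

Step 1 — total variance = trace(Sigma) = Σ λ_i = 37 + 17 + 11 = 65.

Step 2 — fraction explained by component i = λ_i / Σ λ:
  PC1: 37/65 = 0.5692
  PC2: 17/65 = 0.2615
  PC3: 11/65 = 0.1692

Step 3 — cumulative fraction after k components = (λ_1 + ... + λ_k) / Σ λ:
  k = 1: 37/65 = 0.5692
  k = 2: (37 + 17)/65 = 54/65 = 0.8308
  k = 3: (37 + 17 + 11)/65 = 65/65 = 1

Summary (fraction, with percent):

explained: PC1 0.5692 (56.92%), PC2 0.2615 (26.15%), PC3 0.1692 (16.92%);  cumulative: 0.5692, 0.8308, 1


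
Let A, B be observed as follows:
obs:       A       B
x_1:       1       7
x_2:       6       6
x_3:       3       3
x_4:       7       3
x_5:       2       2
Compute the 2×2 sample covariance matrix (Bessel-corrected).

Step 1 — column means:
  mean(A) = (1 + 6 + 3 + 7 + 2) / 5 = 19/5 = 3.8
  mean(B) = (7 + 6 + 3 + 3 + 2) / 5 = 21/5 = 4.2

Step 2 — sample covariance S[i,j] = (1/(n-1)) · Σ_k (x_{k,i} - mean_i) · (x_{k,j} - mean_j), with n-1 = 4.
  S[A,A] = ((-2.8)·(-2.8) + (2.2)·(2.2) + (-0.8)·(-0.8) + (3.2)·(3.2) + (-1.8)·(-1.8)) / 4 = 26.8/4 = 6.7
  S[A,B] = ((-2.8)·(2.8) + (2.2)·(1.8) + (-0.8)·(-1.2) + (3.2)·(-1.2) + (-1.8)·(-2.2)) / 4 = -2.8/4 = -0.7
  S[B,B] = ((2.8)·(2.8) + (1.8)·(1.8) + (-1.2)·(-1.2) + (-1.2)·(-1.2) + (-2.2)·(-2.2)) / 4 = 18.8/4 = 4.7

S is symmetric (S[j,i] = S[i,j]). Assembling:

S = [[6.7, -0.7],
 [-0.7, 4.7]]


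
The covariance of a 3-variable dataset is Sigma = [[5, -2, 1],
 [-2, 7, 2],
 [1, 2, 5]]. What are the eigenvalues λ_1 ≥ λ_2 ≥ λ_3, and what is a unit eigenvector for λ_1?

Step 1 — characteristic polynomial p(λ) = det(λI - Sigma) = λ³ - tr·λ² + c_1·λ - det, where tr = trace, c_1 = sum of the principal 2×2 minors, det = det(Sigma):
  tr = 5 + 7 + 5 = 17,
  c_1 = (5·7 - (-2)²) + (5·5 - (1)²) + (7·5 - (2)²) = 31 + 24 + 31 = 86,
  det = 5·(7·5 - (2)²) - (-2)·((-2)·5 - (2)·(1)) + (1)·((-2)·(2) - 7·(1)) = 5·(31) - (-2)·(-12) + (1)·(-11) = 120.
  So p(λ) = λ³ - 17λ² + 86λ - 120.
Step 2 — look for an integer root (rational root theorem: any rational root is an integer divisor of 120). Testing λ = 6:
  p(6) = 216 - 612 + 516 - 120 = 0  ✓
  Dividing out (λ - 6): p(λ) = (λ - 6)(λ² - 11λ + 20).
Step 3 — remaining eigenvalues from the quadratic λ² - 11λ + 20 = 0:
  Δ = 11² - 4·20 = 121 - 80 = 41,  λ = (11 ± √41)/2 = (11 ± 6.4031)/2 ≈ 8.7016 or 2.2984.
  Sorted: λ_1 = 8.7016,  λ_2 = 6,  λ_3 = 2.2984  (check: sum = 17 = tr ✓).

Step 4 — unit eigenvector for λ_1 ≈ 8.7016: v spans the null space of (Sigma - λ_1 I), whose rows are
  r_1 = (-3.7016, -2, 1),  r_2 = (-2, -1.7016, 2),  r_3 = (1, 2, -3.7016).
  v is orthogonal to every row, so take v ∝ r_1 × r_2 = ((-2)·(2) - (1)·(-1.7016), (1)·(-2) - (-3.7016)·(2), (-3.7016)·(-1.7016) - (-2)·(-2)) ≈ (-2.2984, 5.4031, 2.2984).
  Rescale (multiply by -1 so the first nonzero entry is positive): u = (2.2984, -5.4031, -2.2984).
  ||u|| = √((2.2984)² + (-5.4031)² + (-2.2984)²) = √(39.7594) ≈ 6.3055,  v_1 = u/||u|| ≈ (0.3645, -0.8569, -0.3645) (||v_1|| = 1).

λ_1 = 8.7016,  λ_2 = 6,  λ_3 = 2.2984;  v_1 ≈ (0.3645, -0.8569, -0.3645)


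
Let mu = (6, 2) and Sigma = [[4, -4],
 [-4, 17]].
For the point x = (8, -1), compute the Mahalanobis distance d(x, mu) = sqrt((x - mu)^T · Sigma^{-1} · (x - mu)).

Step 1 — centre the observation: (x - mu) = (2, -3).

Step 2 — invert Sigma. det(Sigma) = 4·17 - (-4)² = 52.
  Sigma^{-1} = (1/det) · [[d, -b], [-b, a]] = [[0.3269, 0.0769],
 [0.0769, 0.0769]].

Step 3 — form the quadratic (x - mu)^T · Sigma^{-1} · (x - mu):
  Sigma^{-1} · (x - mu) = (0.4231, -0.0769).
  (x - mu)^T · [Sigma^{-1} · (x - mu)] = (2)·(0.4231) + (-3)·(-0.0769) = 1.0769.

Step 4 — take square root: d = √(1.0769) ≈ 1.0377.

d(x, mu) = √(1.0769) ≈ 1.0377


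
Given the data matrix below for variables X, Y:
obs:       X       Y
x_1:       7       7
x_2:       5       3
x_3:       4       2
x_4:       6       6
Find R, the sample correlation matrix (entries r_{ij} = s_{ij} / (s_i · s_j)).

Step 1 — column means:
  mean(X) = (7 + 5 + 4 + 6) / 4 = 22/4 = 5.5
  mean(Y) = (7 + 3 + 2 + 6) / 4 = 18/4 = 4.5

Step 2 — sample variances and covariances s[i,j] = (1/(n-1)) · Σ_k (x_{k,i} - mean_i) · (x_{k,j} - mean_j), with n-1 = 3:
  s[X,X] = ((1.5)·(1.5) + (-0.5)·(-0.5) + (-1.5)·(-1.5) + (0.5)·(0.5)) / 3 = 5/3 = 1.6667
  s[X,Y] = ((1.5)·(2.5) + (-0.5)·(-1.5) + (-1.5)·(-2.5) + (0.5)·(1.5)) / 3 = 9/3 = 3
  s[Y,Y] = ((2.5)·(2.5) + (-1.5)·(-1.5) + (-2.5)·(-2.5) + (1.5)·(1.5)) / 3 = 17/3 = 5.6667
  Sample standard deviations s_i = √(s[i,i]):
  s(X) = √(1.6667) = 1.291
  s(Y) = √(5.6667) = 2.3805

Step 3 — r_{ij} = s_{ij} / (s_i · s_j):
  r[X,X] = 1 (diagonal).
  r[X,Y] = 3 / (1.291 · 2.3805) = 3 / 3.0732 = 0.9762
  r[Y,Y] = 1 (diagonal).

R is symmetric with unit diagonal. Assembling:

R = [[1, 0.9762],
 [0.9762, 1]]


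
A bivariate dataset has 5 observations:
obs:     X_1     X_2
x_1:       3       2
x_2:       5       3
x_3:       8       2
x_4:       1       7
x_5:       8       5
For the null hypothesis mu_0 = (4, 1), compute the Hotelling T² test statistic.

Step 1 — sample mean vector:
  mean(X_1) = (3 + 5 + 8 + 1 + 8) / 5 = 25/5 = 5
  mean(X_2) = (2 + 3 + 2 + 7 + 5) / 5 = 19/5 = 3.8
  x̄ = (5, 3.8),  deviation x̄ - mu_0 = (5, 3.8) - (4, 1) = (1, 2.8).

Step 2 — sample covariance matrix, S[i,j] = (1/(n-1)) · Σ_k (x_{k,i} - mean_i) · (x_{k,j} - mean_j), divisor n-1 = 4:
  S[X_1,X_1] = ((-2)·(-2) + (0)·(0) + (3)·(3) + (-4)·(-4) + (3)·(3)) / 4 = 38/4 = 9.5
  S[X_1,X_2] = ((-2)·(-1.8) + (0)·(-0.8) + (3)·(-1.8) + (-4)·(3.2) + (3)·(1.2)) / 4 = -11/4 = -2.75
  S[X_2,X_2] = ((-1.8)·(-1.8) + (-0.8)·(-0.8) + (-1.8)·(-1.8) + (3.2)·(3.2) + (1.2)·(1.2)) / 4 = 18.8/4 = 4.7
  S = [[9.5, -2.75],
 [-2.75, 4.7]].

Step 3 — invert S. det(S) = 9.5·4.7 - (-2.75)² = 37.0875.
  S^{-1} = (1/det) · [[d, -b], [-b, a]] = [[0.1267, 0.0741],
 [0.0741, 0.2562]].

Step 4 — quadratic form (x̄ - mu_0)^T · S^{-1} · (x̄ - mu_0):
  S^{-1} · (x̄ - mu_0) = (0.3343, 0.7914),
  (x̄ - mu_0)^T · [...] = (1)·(0.3343) + (2.8)·(0.7914) = 2.5502.

Step 5 — scale by n: T² = 5 · 2.5502 = 12.7509.

T² ≈ 12.7509


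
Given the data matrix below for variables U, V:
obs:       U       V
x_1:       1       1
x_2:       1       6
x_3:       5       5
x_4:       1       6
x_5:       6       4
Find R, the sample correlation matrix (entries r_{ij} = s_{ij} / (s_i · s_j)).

Step 1 — column means:
  mean(U) = (1 + 1 + 5 + 1 + 6) / 5 = 14/5 = 2.8
  mean(V) = (1 + 6 + 5 + 6 + 4) / 5 = 22/5 = 4.4

Step 2 — sample variances and covariances s[i,j] = (1/(n-1)) · Σ_k (x_{k,i} - mean_i) · (x_{k,j} - mean_j), with n-1 = 4:
  s[U,U] = ((-1.8)·(-1.8) + (-1.8)·(-1.8) + (2.2)·(2.2) + (-1.8)·(-1.8) + (3.2)·(3.2)) / 4 = 24.8/4 = 6.2
  s[U,V] = ((-1.8)·(-3.4) + (-1.8)·(1.6) + (2.2)·(0.6) + (-1.8)·(1.6) + (3.2)·(-0.4)) / 4 = 0.4/4 = 0.1
  s[V,V] = ((-3.4)·(-3.4) + (1.6)·(1.6) + (0.6)·(0.6) + (1.6)·(1.6) + (-0.4)·(-0.4)) / 4 = 17.2/4 = 4.3
  Sample standard deviations s_i = √(s[i,i]):
  s(U) = √(6.2) = 2.49
  s(V) = √(4.3) = 2.0736

Step 3 — r_{ij} = s_{ij} / (s_i · s_j):
  r[U,U] = 1 (diagonal).
  r[U,V] = 0.1 / (2.49 · 2.0736) = 0.1 / 5.1633 = 0.0194
  r[V,V] = 1 (diagonal).

R is symmetric with unit diagonal. Assembling:

R = [[1, 0.0194],
 [0.0194, 1]]


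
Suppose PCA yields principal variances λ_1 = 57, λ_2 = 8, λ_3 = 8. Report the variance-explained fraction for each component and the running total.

Step 1 — total variance = trace(Sigma) = Σ λ_i = 57 + 8 + 8 = 73.

Step 2 — fraction explained by component i = λ_i / Σ λ:
  PC1: 57/73 = 0.7808
  PC2: 8/73 = 0.1096
  PC3: 8/73 = 0.1096

Step 3 — cumulative fraction after k components = (λ_1 + ... + λ_k) / Σ λ:
  k = 1: 57/73 = 0.7808
  k = 2: (57 + 8)/73 = 65/73 = 0.8904
  k = 3: (57 + 8 + 8)/73 = 73/73 = 1

Summary (fraction, with percent):

explained: PC1 0.7808 (78.08%), PC2 0.1096 (10.96%), PC3 0.1096 (10.96%);  cumulative: 0.7808, 0.8904, 1


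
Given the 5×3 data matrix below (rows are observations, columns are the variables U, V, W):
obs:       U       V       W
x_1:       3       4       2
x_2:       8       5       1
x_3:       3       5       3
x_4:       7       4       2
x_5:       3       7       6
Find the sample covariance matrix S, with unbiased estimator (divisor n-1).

Step 1 — column means:
  mean(U) = (3 + 8 + 3 + 7 + 3) / 5 = 24/5 = 4.8
  mean(V) = (4 + 5 + 5 + 4 + 7) / 5 = 25/5 = 5
  mean(W) = (2 + 1 + 3 + 2 + 6) / 5 = 14/5 = 2.8

Step 2 — sample covariance S[i,j] = (1/(n-1)) · Σ_k (x_{k,i} - mean_i) · (x_{k,j} - mean_j), with n-1 = 4.
  S[U,U] = ((-1.8)·(-1.8) + (3.2)·(3.2) + (-1.8)·(-1.8) + (2.2)·(2.2) + (-1.8)·(-1.8)) / 4 = 24.8/4 = 6.2
  S[U,V] = ((-1.8)·(-1) + (3.2)·(0) + (-1.8)·(0) + (2.2)·(-1) + (-1.8)·(2)) / 4 = -4/4 = -1
  S[U,W] = ((-1.8)·(-0.8) + (3.2)·(-1.8) + (-1.8)·(0.2) + (2.2)·(-0.8) + (-1.8)·(3.2)) / 4 = -12.2/4 = -3.05
  S[V,V] = ((-1)·(-1) + (0)·(0) + (0)·(0) + (-1)·(-1) + (2)·(2)) / 4 = 6/4 = 1.5
  S[V,W] = ((-1)·(-0.8) + (0)·(-1.8) + (0)·(0.2) + (-1)·(-0.8) + (2)·(3.2)) / 4 = 8/4 = 2
  S[W,W] = ((-0.8)·(-0.8) + (-1.8)·(-1.8) + (0.2)·(0.2) + (-0.8)·(-0.8) + (3.2)·(3.2)) / 4 = 14.8/4 = 3.7

S is symmetric (S[j,i] = S[i,j]). Assembling:

S = [[6.2, -1, -3.05],
 [-1, 1.5, 2],
 [-3.05, 2, 3.7]]


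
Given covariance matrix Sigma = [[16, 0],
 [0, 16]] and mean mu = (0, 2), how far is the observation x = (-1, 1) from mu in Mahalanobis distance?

Step 1 — centre the observation: (x - mu) = (-1, -1).

Step 2 — invert Sigma. det(Sigma) = 16·16 - (0)² = 256.
  Sigma^{-1} = (1/det) · [[d, -b], [-b, a]] = [[0.0625, 0],
 [0, 0.0625]].

Step 3 — form the quadratic (x - mu)^T · Sigma^{-1} · (x - mu):
  Sigma^{-1} · (x - mu) = (-0.0625, -0.0625).
  (x - mu)^T · [Sigma^{-1} · (x - mu)] = (-1)·(-0.0625) + (-1)·(-0.0625) = 0.125.

Step 4 — take square root: d = √(0.125) ≈ 0.3536.

d(x, mu) = √(0.125) ≈ 0.3536


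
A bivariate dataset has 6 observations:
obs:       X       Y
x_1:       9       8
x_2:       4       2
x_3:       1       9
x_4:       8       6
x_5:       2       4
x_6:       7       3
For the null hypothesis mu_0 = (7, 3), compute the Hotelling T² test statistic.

Step 1 — sample mean vector:
  mean(X) = (9 + 4 + 1 + 8 + 2 + 7) / 6 = 31/6 = 5.1667
  mean(Y) = (8 + 2 + 9 + 6 + 4 + 3) / 6 = 32/6 = 5.3333
  x̄ = (5.1667, 5.3333),  deviation x̄ - mu_0 = (5.1667, 5.3333) - (7, 3) = (-1.8333, 2.3333).

Step 2 — sample covariance matrix, S[i,j] = (1/(n-1)) · Σ_k (x_{k,i} - mean_i) · (x_{k,j} - mean_j), divisor n-1 = 5:
  S[X,X] = ((3.8333)·(3.8333) + (-1.1667)·(-1.1667) + (-4.1667)·(-4.1667) + (2.8333)·(2.8333) + (-3.1667)·(-3.1667) + (1.8333)·(1.8333)) / 5 = 54.8333/5 = 10.9667
  S[X,Y] = ((3.8333)·(2.6667) + (-1.1667)·(-3.3333) + (-4.1667)·(3.6667) + (2.8333)·(0.6667) + (-3.1667)·(-1.3333) + (1.8333)·(-2.3333)) / 5 = 0.6667/5 = 0.1333
  S[Y,Y] = ((2.6667)·(2.6667) + (-3.3333)·(-3.3333) + (3.6667)·(3.6667) + (0.6667)·(0.6667) + (-1.3333)·(-1.3333) + (-2.3333)·(-2.3333)) / 5 = 39.3333/5 = 7.8667
  S = [[10.9667, 0.1333],
 [0.1333, 7.8667]].

Step 3 — invert S. det(S) = 10.9667·7.8667 - (0.1333)² = 86.2533.
  S^{-1} = (1/det) · [[d, -b], [-b, a]] = [[0.0912, -0.0015],
 [-0.0015, 0.1271]].

Step 4 — quadratic form (x̄ - mu_0)^T · S^{-1} · (x̄ - mu_0):
  S^{-1} · (x̄ - mu_0) = (-0.1708, 0.2995),
  (x̄ - mu_0)^T · [...] = (-1.8333)·(-0.1708) + (2.3333)·(0.2995) = 1.012.

Step 5 — scale by n: T² = 6 · 1.012 = 6.072.

T² ≈ 6.072


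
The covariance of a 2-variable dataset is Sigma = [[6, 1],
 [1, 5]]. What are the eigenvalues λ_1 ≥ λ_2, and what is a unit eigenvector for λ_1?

Step 1 — characteristic polynomial of 2×2 Sigma:
  det(Sigma - λI) = λ² - trace · λ + det = 0.
  trace = 6 + 5 = 11, det = 6·5 - (1)² = 29.
Step 2 — discriminant:
  Δ = trace² - 4·det = 121 - 116 = 5.
Step 3 — eigenvalues:
  λ = (trace ± √Δ)/2 = (11 ± 2.2361)/2,
  λ_1 = 6.618,  λ_2 = 4.382.

Step 4 — unit eigenvector for λ_1: solve (Sigma - λ_1 I)v = 0. First row:
  (6 - 6.618)·v_x + (1)·v_y = 0, i.e. (-0.618)·v_x + (1)·v_y = 0,
  so v ∝ (b, λ_1 - a) = (1, 0.618) = u.
  ||u|| = √((1)² + (0.618)²) = √(1.382) ≈ 1.1756,
  v_1 = u/||u|| ≈ (0.8507, 0.5257) (||v_1|| = 1).

λ_1 = 6.618,  λ_2 = 4.382;  v_1 ≈ (0.8507, 0.5257)


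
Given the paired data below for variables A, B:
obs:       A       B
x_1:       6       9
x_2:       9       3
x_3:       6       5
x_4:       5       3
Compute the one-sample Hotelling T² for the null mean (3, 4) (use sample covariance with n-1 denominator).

Step 1 — sample mean vector:
  mean(A) = (6 + 9 + 6 + 5) / 4 = 26/4 = 6.5
  mean(B) = (9 + 3 + 5 + 3) / 4 = 20/4 = 5
  x̄ = (6.5, 5),  deviation x̄ - mu_0 = (6.5, 5) - (3, 4) = (3.5, 1).

Step 2 — sample covariance matrix, S[i,j] = (1/(n-1)) · Σ_k (x_{k,i} - mean_i) · (x_{k,j} - mean_j), divisor n-1 = 3:
  S[A,A] = ((-0.5)·(-0.5) + (2.5)·(2.5) + (-0.5)·(-0.5) + (-1.5)·(-1.5)) / 3 = 9/3 = 3
  S[A,B] = ((-0.5)·(4) + (2.5)·(-2) + (-0.5)·(0) + (-1.5)·(-2)) / 3 = -4/3 = -1.3333
  S[B,B] = ((4)·(4) + (-2)·(-2) + (0)·(0) + (-2)·(-2)) / 3 = 24/3 = 8
  S = [[3, -1.3333],
 [-1.3333, 8]].

Step 3 — invert S. det(S) = 3·8 - (-1.3333)² = 22.2222.
  S^{-1} = (1/det) · [[d, -b], [-b, a]] = [[0.36, 0.06],
 [0.06, 0.135]].

Step 4 — quadratic form (x̄ - mu_0)^T · S^{-1} · (x̄ - mu_0):
  S^{-1} · (x̄ - mu_0) = (1.32, 0.345),
  (x̄ - mu_0)^T · [...] = (3.5)·(1.32) + (1)·(0.345) = 4.965.

Step 5 — scale by n: T² = 4 · 4.965 = 19.86.

T² ≈ 19.86


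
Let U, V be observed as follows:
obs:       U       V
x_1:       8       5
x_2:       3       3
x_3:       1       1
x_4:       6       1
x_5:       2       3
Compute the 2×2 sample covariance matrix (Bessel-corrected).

Step 1 — column means:
  mean(U) = (8 + 3 + 1 + 6 + 2) / 5 = 20/5 = 4
  mean(V) = (5 + 3 + 1 + 1 + 3) / 5 = 13/5 = 2.6

Step 2 — sample covariance S[i,j] = (1/(n-1)) · Σ_k (x_{k,i} - mean_i) · (x_{k,j} - mean_j), with n-1 = 4.
  S[U,U] = ((4)·(4) + (-1)·(-1) + (-3)·(-3) + (2)·(2) + (-2)·(-2)) / 4 = 34/4 = 8.5
  S[U,V] = ((4)·(2.4) + (-1)·(0.4) + (-3)·(-1.6) + (2)·(-1.6) + (-2)·(0.4)) / 4 = 10/4 = 2.5
  S[V,V] = ((2.4)·(2.4) + (0.4)·(0.4) + (-1.6)·(-1.6) + (-1.6)·(-1.6) + (0.4)·(0.4)) / 4 = 11.2/4 = 2.8

S is symmetric (S[j,i] = S[i,j]). Assembling:

S = [[8.5, 2.5],
 [2.5, 2.8]]


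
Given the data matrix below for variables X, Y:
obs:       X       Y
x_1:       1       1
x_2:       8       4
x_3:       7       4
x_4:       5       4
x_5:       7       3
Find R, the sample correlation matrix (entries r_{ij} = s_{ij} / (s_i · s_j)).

Step 1 — column means:
  mean(X) = (1 + 8 + 7 + 5 + 7) / 5 = 28/5 = 5.6
  mean(Y) = (1 + 4 + 4 + 4 + 3) / 5 = 16/5 = 3.2

Step 2 — sample variances and covariances s[i,j] = (1/(n-1)) · Σ_k (x_{k,i} - mean_i) · (x_{k,j} - mean_j), with n-1 = 4:
  s[X,X] = ((-4.6)·(-4.6) + (2.4)·(2.4) + (1.4)·(1.4) + (-0.6)·(-0.6) + (1.4)·(1.4)) / 4 = 31.2/4 = 7.8
  s[X,Y] = ((-4.6)·(-2.2) + (2.4)·(0.8) + (1.4)·(0.8) + (-0.6)·(0.8) + (1.4)·(-0.2)) / 4 = 12.4/4 = 3.1
  s[Y,Y] = ((-2.2)·(-2.2) + (0.8)·(0.8) + (0.8)·(0.8) + (0.8)·(0.8) + (-0.2)·(-0.2)) / 4 = 6.8/4 = 1.7
  Sample standard deviations s_i = √(s[i,i]):
  s(X) = √(7.8) = 2.7928
  s(Y) = √(1.7) = 1.3038

Step 3 — r_{ij} = s_{ij} / (s_i · s_j):
  r[X,X] = 1 (diagonal).
  r[X,Y] = 3.1 / (2.7928 · 1.3038) = 3.1 / 3.6414 = 0.8513
  r[Y,Y] = 1 (diagonal).

R is symmetric with unit diagonal. Assembling:

R = [[1, 0.8513],
 [0.8513, 1]]


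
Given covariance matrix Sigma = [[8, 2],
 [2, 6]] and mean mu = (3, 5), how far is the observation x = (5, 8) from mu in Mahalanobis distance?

Step 1 — centre the observation: (x - mu) = (2, 3).

Step 2 — invert Sigma. det(Sigma) = 8·6 - (2)² = 44.
  Sigma^{-1} = (1/det) · [[d, -b], [-b, a]] = [[0.1364, -0.0455],
 [-0.0455, 0.1818]].

Step 3 — form the quadratic (x - mu)^T · Sigma^{-1} · (x - mu):
  Sigma^{-1} · (x - mu) = (0.1364, 0.4545).
  (x - mu)^T · [Sigma^{-1} · (x - mu)] = (2)·(0.1364) + (3)·(0.4545) = 1.6364.

Step 4 — take square root: d = √(1.6364) ≈ 1.2792.

d(x, mu) = √(1.6364) ≈ 1.2792


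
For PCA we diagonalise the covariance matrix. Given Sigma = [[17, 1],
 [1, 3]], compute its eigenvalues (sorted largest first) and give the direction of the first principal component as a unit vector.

Step 1 — characteristic polynomial of 2×2 Sigma:
  det(Sigma - λI) = λ² - trace · λ + det = 0.
  trace = 17 + 3 = 20, det = 17·3 - (1)² = 50.
Step 2 — discriminant:
  Δ = trace² - 4·det = 400 - 200 = 200.
Step 3 — eigenvalues:
  λ = (trace ± √Δ)/2 = (20 ± 14.1421)/2,
  λ_1 = 17.0711,  λ_2 = 2.9289.

Step 4 — unit eigenvector for λ_1: solve (Sigma - λ_1 I)v = 0. First row:
  (17 - 17.0711)·v_x + (1)·v_y = 0, i.e. (-0.0711)·v_x + (1)·v_y = 0,
  so v ∝ (b, λ_1 - a) = (1, 0.0711) = u.
  ||u|| = √((1)² + (0.0711)²) = √(1.0051) ≈ 1.0025,
  v_1 = u/||u|| ≈ (0.9975, 0.0709) (||v_1|| = 1).

λ_1 = 17.0711,  λ_2 = 2.9289;  v_1 ≈ (0.9975, 0.0709)
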